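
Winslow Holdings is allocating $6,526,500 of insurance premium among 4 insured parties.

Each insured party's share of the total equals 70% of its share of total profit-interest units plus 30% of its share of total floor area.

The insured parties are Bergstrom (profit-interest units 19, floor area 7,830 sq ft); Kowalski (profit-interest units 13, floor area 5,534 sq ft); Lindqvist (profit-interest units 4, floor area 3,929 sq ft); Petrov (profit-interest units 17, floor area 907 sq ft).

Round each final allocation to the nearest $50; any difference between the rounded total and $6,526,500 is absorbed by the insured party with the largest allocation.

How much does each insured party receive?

Profit-interest units total 53; floor area total 18,200.
Combined weights (70% profit-interest units + 30% floor area): Bergstrom 0.3800; Kowalski 0.2629; Lindqvist 0.1176; Petrov 0.2395.
Pro-rata amounts: Bergstrom 2,480,130.89; Kowalski 1,715,933.63; Lindqvist 767,476.75; Petrov 1,562,958.72.
At nearest $50: Bergstrom $2,480,150; Kowalski $1,715,950; Lindqvist $767,500; Petrov $1,562,950. Sum = $6,526,550.
Difference $6,526,500 − $6,526,550 = −$50 applied to largest allocation (Bergstrom): Bergstrom becomes $2,480,100.

Bergstrom: $2,480,100; Kowalski: $1,715,950; Lindqvist: $767,500; Petrov: $1,562,950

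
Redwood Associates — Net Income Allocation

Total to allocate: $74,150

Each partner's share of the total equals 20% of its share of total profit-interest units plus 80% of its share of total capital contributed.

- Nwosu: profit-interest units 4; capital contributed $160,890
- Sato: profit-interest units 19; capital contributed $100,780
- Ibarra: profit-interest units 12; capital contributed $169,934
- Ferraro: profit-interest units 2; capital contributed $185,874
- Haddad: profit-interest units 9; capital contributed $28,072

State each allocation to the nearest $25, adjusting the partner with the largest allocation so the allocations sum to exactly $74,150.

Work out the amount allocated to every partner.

Profit-interest units total 46; capital contributed total 645,550.
Composite weights (20% profit-interest units + 80% capital contributed): Nwosu 0.2168; Sato 0.2075; Ibarra 0.2628; Ferraro 0.2390; Haddad 0.0739.
Unrounded shares: Nwosu 16,073.85; Sato 15,386.17; Ibarra 19,484.04; Ferraro 17,724.86; Haddad 5,481.08.
At nearest $25: Nwosu $16,075; Sato $15,375; Ibarra $19,475; Ferraro $17,725; Haddad $5,475. Sum = $74,125.
Difference $74,150 − $74,125 = +$25 applied to largest allocation (Ibarra): Ibarra becomes $19,500.

Nwosu: $16,075; Sato: $15,375; Ibarra: $19,500; Ferraro: $17,725; Haddad: $5,475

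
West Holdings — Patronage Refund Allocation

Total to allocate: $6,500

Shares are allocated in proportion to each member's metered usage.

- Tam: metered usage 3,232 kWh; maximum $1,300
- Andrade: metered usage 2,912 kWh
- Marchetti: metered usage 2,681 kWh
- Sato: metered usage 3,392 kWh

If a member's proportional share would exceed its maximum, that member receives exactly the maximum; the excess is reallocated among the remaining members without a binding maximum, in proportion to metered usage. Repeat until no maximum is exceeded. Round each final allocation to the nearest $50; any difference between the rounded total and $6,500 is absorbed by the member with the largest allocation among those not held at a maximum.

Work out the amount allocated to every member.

Total metered usage = 12,217.
Unconstrained shares: Tam 1,719.57; Andrade 1,549.32; Marchetti 1,426.41; Sato 1,804.70.
Held at cap: Tam ($1,300); residual $5,200 reallocated over remaining metered usage 8,985.
Shares after redistribution: Andrade 1,685.30 → $1,700; Marchetti 1,551.61 → $1,550; Sato 1,963.09 → $1,950.

Tam: $1,300 · Andrade: $1,700 · Marchetti: $1,550 · Sato: $1,950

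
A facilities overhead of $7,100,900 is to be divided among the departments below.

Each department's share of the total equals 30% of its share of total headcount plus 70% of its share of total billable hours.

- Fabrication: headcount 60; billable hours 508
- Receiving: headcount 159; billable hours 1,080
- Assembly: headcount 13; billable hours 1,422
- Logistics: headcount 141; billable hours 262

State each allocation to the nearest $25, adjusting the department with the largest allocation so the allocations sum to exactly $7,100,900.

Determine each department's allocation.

Headcount total 373; billable hours total 3,272.
Blended shares (30% headcount + 70% billable hours): Fabrication 0.1569; Receiving 0.3589; Assembly 0.3147; Logistics 0.1695.
Proportional shares: Fabrication 1,114,394.51; Receiving 2,548,750.05; Assembly 2,234,464.12; Logistics 1,203,291.32.
After rounding ($25): Fabrication $1,114,400; Receiving $2,548,750; Assembly $2,234,475; Logistics $1,203,300. Sum = $7,100,925.
Difference $7,100,900 − $7,100,925 = −$25 applied to largest allocation (Receiving): Receiving becomes $2,548,725.

Fabrication: $1,114,400 | Receiving: $2,548,725 | Assembly: $2,234,475 | Logistics: $1,203,300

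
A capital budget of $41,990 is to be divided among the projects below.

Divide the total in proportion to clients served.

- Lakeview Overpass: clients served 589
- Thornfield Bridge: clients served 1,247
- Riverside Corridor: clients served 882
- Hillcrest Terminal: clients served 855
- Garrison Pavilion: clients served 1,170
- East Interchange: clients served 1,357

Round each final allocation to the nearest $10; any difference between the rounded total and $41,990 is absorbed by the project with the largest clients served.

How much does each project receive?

Clients served total: 6,100.
Raw shares: Lakeview Overpass 589/6,100 × $41,990 = 4,054.44; Thornfield Bridge 1,247/6,100 × $41,990 = 8,583.86; Riverside Corridor 882/6,100 × $41,990 = 6,071.34; Hillcrest Terminal 855/6,100 × $41,990 = 5,885.48; Garrison Pavilion 1,170/6,100 × $41,990 = 8,053.82; East Interchange 1,357/6,100 × $41,990 = 9,341.05.
After rounding ($10): Lakeview Overpass $4,050; Thornfield Bridge $8,580; Riverside Corridor $6,070; Hillcrest Terminal $5,890; Garrison Pavilion $8,050; East Interchange $9,340. Sum = $41,980.
Difference $41,990 − $41,980 = +$10 applied to largest clients served (East Interchange): East Interchange becomes $9,350.

Lakeview Overpass: $4,050; Thornfield Bridge: $8,580; Riverside Corridor: $6,070; Hillcrest Terminal: $5,890; Garrison Pavilion: $8,050; East Interchange: $9,350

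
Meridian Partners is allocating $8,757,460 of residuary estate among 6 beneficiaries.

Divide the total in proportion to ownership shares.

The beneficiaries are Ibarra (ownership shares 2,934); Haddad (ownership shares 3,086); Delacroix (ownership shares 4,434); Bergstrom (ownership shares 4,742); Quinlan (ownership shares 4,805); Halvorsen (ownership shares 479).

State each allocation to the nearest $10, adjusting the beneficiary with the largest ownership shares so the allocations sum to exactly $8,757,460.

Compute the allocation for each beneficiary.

Sum of ownership shares: 20,480.
Proportional shares: Ibarra 2,934/20,480 × $8,757,460 = 1,254,608.77; Haddad 3,086/20,480 × $8,757,460 = 1,319,605.54; Delacroix 4,434/20,480 × $8,757,460 = 1,896,024.30; Bergstrom 4,742/20,480 × $8,757,460 = 2,027,728.29; Quinlan 4,805/20,480 × $8,757,460 = 2,054,667.74; Halvorsen 479/20,480 × $8,757,460 = 204,825.36.
At nearest $10: Ibarra $1,254,610; Haddad $1,319,610; Delacroix $1,896,020; Bergstrom $2,027,730; Quinlan $2,054,670; Halvorsen $204,830. Sum = $8,757,470.
Difference $8,757,460 − $8,757,470 = −$10 applied to largest ownership shares (Quinlan): Quinlan becomes $2,054,660.

Ibarra: $1,254,610 · Haddad: $1,319,610 · Delacroix: $1,896,020 · Bergstrom: $2,027,730 · Quinlan: $2,054,660 · Halvorsen: $204,830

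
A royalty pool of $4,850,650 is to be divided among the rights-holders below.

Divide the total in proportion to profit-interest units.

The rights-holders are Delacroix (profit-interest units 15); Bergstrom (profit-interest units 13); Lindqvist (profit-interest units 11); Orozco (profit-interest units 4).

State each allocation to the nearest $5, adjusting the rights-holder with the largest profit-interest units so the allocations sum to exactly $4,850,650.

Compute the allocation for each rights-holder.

Total profit-interest units = 15 + 13 + 11 + 4 = 43.
Raw shares: Delacroix 1,692,087.21; Bergstrom 1,466,475.58; Lindqvist 1,240,863.95; Orozco 451,223.26.
Rounded to nearest $5: Delacroix $1,692,085; Bergstrom $1,466,475; Lindqvist $1,240,865; Orozco $451,225. Sum = $4,850,650.
Rounded total matches; no reconciliation needed.

Delacroix: $1,692,085; Bergstrom: $1,466,475; Lindqvist: $1,240,865; Orozco: $451,225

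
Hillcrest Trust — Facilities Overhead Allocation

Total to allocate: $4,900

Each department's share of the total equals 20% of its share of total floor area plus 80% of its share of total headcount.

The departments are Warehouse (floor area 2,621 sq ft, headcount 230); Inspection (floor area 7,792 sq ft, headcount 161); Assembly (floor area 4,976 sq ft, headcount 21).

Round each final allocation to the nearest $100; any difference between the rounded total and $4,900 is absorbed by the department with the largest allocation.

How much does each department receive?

Warehouse: $2,400 | Inspection: $2,000 | Assembly: $500

Totals — floor area 15,389, headcount 412.
Combined weights (20% floor area + 80% headcount): Warehouse 0.4807; Inspection 0.4139; Assembly 0.1054.
Raw shares: Warehouse 2,355.26; Inspection 2,028.05; Assembly 516.69.
Rounded to nearest $100: Warehouse $2,400; Inspection $2,000; Assembly $500. Sum = $4,900.
Rounded total matches; no reconciliation needed.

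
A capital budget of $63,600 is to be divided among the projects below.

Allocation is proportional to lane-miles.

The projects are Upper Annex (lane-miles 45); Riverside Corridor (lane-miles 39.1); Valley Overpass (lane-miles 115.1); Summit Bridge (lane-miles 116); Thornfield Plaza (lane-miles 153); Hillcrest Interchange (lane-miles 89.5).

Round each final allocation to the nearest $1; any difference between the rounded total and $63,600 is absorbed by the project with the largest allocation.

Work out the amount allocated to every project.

Upper Annex: $5,132 | Riverside Corridor: $4,459 | Valley Overpass: $13,126 | Summit Bridge: $13,229 | Thornfield Plaza: $17,447 | Hillcrest Interchange: $10,207

Sum of lane-miles: 557.7.
Unrounded shares: Upper Annex 45/557.7 × $63,600 = 5,131.79; Riverside Corridor 39.1/557.7 × $63,600 = 4,458.96; Valley Overpass 115.1/557.7 × $63,600 = 13,125.98; Summit Bridge 116/557.7 × $63,600 = 13,228.62; Thornfield Plaza 153/557.7 × $63,600 = 17,448.09; Hillcrest Interchange 89.5/557.7 × $63,600 = 10,206.56.
At nearest $1: Upper Annex $5,132; Riverside Corridor $4,459; Valley Overpass $13,126; Summit Bridge $13,229; Thornfield Plaza $17,448; Hillcrest Interchange $10,207. Sum = $63,601.
Difference $63,600 − $63,601 = −$1 applied to largest allocation (Thornfield Plaza): Thornfield Plaza becomes $17,447.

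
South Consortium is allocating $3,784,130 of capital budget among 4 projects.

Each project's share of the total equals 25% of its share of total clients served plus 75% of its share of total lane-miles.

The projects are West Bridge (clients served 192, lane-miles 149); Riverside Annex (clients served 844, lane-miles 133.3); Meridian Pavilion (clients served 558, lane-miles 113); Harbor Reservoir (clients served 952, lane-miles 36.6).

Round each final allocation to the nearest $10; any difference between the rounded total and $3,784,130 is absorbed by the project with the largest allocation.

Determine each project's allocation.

West Bridge: $1,050,450 · Riverside Annex: $1,189,550 · Meridian Pavilion: $949,880 · Harbor Reservoir: $594,250

Clients served total 2,546; lane-miles total 431.9.
Composite weights (25% clients served + 75% lane-miles): West Bridge 0.2776; Riverside Annex 0.3144; Meridian Pavilion 0.2510; Harbor Reservoir 0.1570.
Proportional shares: West Bridge 1,050,450.09; Riverside Annex 1,189,549.94; Meridian Pavilion 949,884.02; Harbor Reservoir 594,245.95.
Rounded to nearest $10: West Bridge $1,050,450; Riverside Annex $1,189,550; Meridian Pavilion $949,880; Harbor Reservoir $594,250. Sum = $3,784,130.
Sum already equals the total — no adjustment.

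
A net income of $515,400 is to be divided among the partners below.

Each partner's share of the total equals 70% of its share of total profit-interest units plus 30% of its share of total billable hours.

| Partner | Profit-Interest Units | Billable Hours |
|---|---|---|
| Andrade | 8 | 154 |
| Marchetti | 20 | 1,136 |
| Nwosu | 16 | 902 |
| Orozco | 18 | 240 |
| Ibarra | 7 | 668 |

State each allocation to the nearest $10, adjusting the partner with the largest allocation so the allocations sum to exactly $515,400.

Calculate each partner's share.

Andrade: $49,510; Marchetti: $161,230; Nwosu: $128,650; Orozco: $106,090; Ibarra: $69,920

Profit-interest units total 69; billable hours total 3,100.
Combined weights (70% profit-interest units + 30% billable hours): Andrade 0.0961; Marchetti 0.3128; Nwosu 0.2496; Orozco 0.2058; Ibarra 0.1357.
Proportional shares: Andrade 49,510.69; Marchetti 161,234.66; Nwosu 128,648.56; Orozco 106,087.10; Ibarra 69,918.99.
After rounding ($10): Andrade $49,510; Marchetti $161,230; Nwosu $128,650; Orozco $106,090; Ibarra $69,920. Sum = $515,400.
Sum already equals the total — no adjustment.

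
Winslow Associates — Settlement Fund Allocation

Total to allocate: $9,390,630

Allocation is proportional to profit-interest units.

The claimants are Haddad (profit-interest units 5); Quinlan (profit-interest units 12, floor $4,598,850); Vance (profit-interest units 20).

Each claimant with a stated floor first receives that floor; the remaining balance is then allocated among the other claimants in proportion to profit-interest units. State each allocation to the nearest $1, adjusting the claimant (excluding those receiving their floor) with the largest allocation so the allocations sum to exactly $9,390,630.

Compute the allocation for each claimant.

Haddad: $958,356 · Quinlan: $4,598,850 · Vance: $3,833,424

Minimums first: Quinlan $4,598,850. Remaining pool $4,791,780.
Remaining pool split over remaining profit-interest units 25: Haddad 958,356.00 → $958,356; Vance 3,833,424.00 → $3,833,424.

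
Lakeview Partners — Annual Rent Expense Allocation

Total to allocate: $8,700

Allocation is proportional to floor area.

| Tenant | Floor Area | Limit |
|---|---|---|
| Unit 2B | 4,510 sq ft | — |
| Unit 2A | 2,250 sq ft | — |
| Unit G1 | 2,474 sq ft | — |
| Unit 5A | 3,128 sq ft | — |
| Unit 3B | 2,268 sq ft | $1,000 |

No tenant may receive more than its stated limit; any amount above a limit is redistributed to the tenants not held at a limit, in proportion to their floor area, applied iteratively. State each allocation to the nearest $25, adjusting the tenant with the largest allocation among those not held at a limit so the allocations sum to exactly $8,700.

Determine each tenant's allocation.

Combined floor area = 14,630.
Proportional shares (ignoring caps): Unit 2B 2,681.95; Unit 2A 1,338.00; Unit G1 1,471.21; Unit 5A 1,860.12; Unit 3B 1,348.71.
Held at cap: Unit 3B ($1,000); residual $7,700 reallocated over remaining floor area 12,362.
Remaining shares: Unit 2B 2,809.17 → $2,800; Unit 2A 1,401.47 → $1,400; Unit G1 1,541.00 → $1,550; Unit 5A 1,948.36 → $1,950.

Unit 2B: $2,800 | Unit 2A: $1,400 | Unit G1: $1,550 | Unit 5A: $1,950 | Unit 3B: $1,000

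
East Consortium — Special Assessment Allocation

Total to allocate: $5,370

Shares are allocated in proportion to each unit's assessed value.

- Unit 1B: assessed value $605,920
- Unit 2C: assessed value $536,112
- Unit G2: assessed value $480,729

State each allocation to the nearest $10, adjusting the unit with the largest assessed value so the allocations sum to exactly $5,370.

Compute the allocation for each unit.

Unit 1B: $2,010; Unit 2C: $1,770; Unit G2: $1,590

Total assessed value = 605,920 + 536,112 + 480,729 = 1,622,761.
Proportional shares: Unit 1B 2,005.10; Unit 2C 1,774.09; Unit G2 1,590.82.
Rounded to nearest $10: Unit 1B $2,010; Unit 2C $1,770; Unit G2 $1,590. Sum = $5,370.
Rounded total matches; no reconciliation needed.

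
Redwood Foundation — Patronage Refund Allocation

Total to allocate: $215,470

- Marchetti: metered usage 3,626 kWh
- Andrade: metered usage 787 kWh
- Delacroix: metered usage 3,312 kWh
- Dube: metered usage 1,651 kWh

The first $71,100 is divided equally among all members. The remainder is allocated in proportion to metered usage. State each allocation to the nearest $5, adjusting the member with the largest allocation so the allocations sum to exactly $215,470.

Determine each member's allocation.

Marchetti: $73,605 · Andrade: $29,895 · Delacroix: $68,775 · Dube: $43,195

Equal tier: $71,100 ÷ 4 = $17,775 apiece.
Remainder $144,370 by metered usage (total 9,376): Marchetti 55,832.51 → $55,835; Andrade 12,118.09 → $12,120; Delacroix 50,997.59 → $51,000; Dube 25,421.81 → $25,420.
Rounding difference −$5 on remainder applied to Marchetti.
Totals: Marchetti $17,775 + $55,830 = $73,605; Andrade $17,775 + $12,120 = $29,895; Delacroix $17,775 + $51,000 = $68,775; Dube $17,775 + $25,420 = $43,195.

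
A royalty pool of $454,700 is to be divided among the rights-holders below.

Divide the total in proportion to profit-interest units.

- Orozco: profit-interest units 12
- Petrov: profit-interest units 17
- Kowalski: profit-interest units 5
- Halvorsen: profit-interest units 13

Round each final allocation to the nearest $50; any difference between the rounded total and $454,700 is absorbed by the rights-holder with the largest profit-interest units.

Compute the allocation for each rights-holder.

Orozco: $116,100; Petrov: $164,500; Kowalski: $48,350; Halvorsen: $125,750

Total profit-interest units = 47.
Raw shares: Orozco 12/47 × $454,700 = 116,093.62; Petrov 17/47 × $454,700 = 164,465.96; Kowalski 5/47 × $454,700 = 48,372.34; Halvorsen 13/47 × $454,700 = 125,768.09.
Rounded to nearest $50: Orozco $116,100; Petrov $164,450; Kowalski $48,350; Halvorsen $125,750. Sum = $454,650.
Difference $454,700 − $454,650 = +$50 applied to largest profit-interest units (Petrov): Petrov becomes $164,500.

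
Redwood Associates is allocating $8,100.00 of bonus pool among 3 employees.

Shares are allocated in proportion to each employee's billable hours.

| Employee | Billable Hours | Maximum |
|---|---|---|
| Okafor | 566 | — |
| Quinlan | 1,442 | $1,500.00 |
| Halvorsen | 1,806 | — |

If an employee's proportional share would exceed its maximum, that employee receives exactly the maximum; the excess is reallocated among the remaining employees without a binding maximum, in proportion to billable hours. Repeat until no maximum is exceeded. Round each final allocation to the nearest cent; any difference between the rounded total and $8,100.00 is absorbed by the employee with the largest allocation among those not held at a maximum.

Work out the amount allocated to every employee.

Okafor: $1,574.87; Quinlan: $1,500.00; Halvorsen: $5,025.13

Sum of billable hours: 3,814.
Unconstrained shares: Okafor 1,202.0451; Quinlan 3,062.4541; Halvorsen 3,835.5008.
Held at cap: Quinlan ($1,500.00); balance $6,600.00 reallocated over remaining billable hours 2,372.
Remaining shares: Okafor 1,574.8735 → $1,574.87; Halvorsen 5,025.1265 → $5,025.13.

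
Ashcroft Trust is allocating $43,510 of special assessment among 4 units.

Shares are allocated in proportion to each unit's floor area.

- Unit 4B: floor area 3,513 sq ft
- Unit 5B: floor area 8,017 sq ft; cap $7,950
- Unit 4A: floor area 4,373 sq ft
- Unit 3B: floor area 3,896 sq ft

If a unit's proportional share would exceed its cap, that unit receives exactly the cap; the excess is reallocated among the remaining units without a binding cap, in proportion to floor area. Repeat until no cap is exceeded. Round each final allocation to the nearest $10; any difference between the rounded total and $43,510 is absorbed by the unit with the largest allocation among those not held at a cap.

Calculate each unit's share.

Unit 4B: $10,600 | Unit 5B: $7,950 | Unit 4A: $13,200 | Unit 3B: $11,760

Sum of floor area: 19,799.
Proportional shares (ignoring caps): Unit 4B 7,720.12; Unit 5B 17,618.04; Unit 4A 9,610.04; Unit 3B 8,561.79.
Cap binds for Unit 5B ($7,950); residual $35,560 reallocated over remaining floor area 11,782.
Shares after redistribution: Unit 4B 10,602.81 → $10,600; Unit 4A 13,198.43 → $13,200; Unit 3B 11,758.76 → $11,760.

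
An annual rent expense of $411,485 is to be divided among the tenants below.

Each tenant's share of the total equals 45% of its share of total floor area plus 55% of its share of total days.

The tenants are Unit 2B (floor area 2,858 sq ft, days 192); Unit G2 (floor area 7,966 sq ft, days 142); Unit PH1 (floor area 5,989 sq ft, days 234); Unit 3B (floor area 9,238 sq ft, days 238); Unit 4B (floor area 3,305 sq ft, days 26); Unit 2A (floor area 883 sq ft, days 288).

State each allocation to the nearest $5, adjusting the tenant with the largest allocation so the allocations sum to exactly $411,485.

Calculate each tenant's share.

Unit 2B: $56,300 | Unit G2: $77,475 | Unit PH1: $83,960 | Unit 3B: $104,655 | Unit 4B: $25,490 | Unit 2A: $63,605

Floor area total 30,239; days total 1,120.
Blended shares (45% floor area + 55% days): Unit 2B 0.1368; Unit G2 0.1883; Unit PH1 0.2040; Unit 3B 0.2543; Unit 4B 0.0620; Unit 2A 0.1546.
Unrounded shares: Unit 2B 56,298.09; Unit G2 77,473.46; Unit PH1 83,957.62; Unit 3B 104,661.12; Unit 4B 25,491.92; Unit 2A 63,602.78.
At nearest $5: Unit 2B $56,300; Unit G2 $77,475; Unit PH1 $83,960; Unit 3B $104,660; Unit 4B $25,490; Unit 2A $63,605. Sum = $411,490.
Difference $411,485 − $411,490 = −$5 applied to largest allocation (Unit 3B): Unit 3B becomes $104,655.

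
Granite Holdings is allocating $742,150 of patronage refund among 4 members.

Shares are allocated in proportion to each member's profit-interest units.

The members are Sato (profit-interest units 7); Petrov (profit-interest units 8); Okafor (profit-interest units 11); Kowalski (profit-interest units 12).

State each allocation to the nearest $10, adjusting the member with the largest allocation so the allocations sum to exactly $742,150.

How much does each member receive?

Sato: $136,710 | Petrov: $156,240 | Okafor: $214,830 | Kowalski: $234,370

Sum of profit-interest units: 38.
Raw shares: Sato 7/38 × $742,150 = 136,711.84; Petrov 8/38 × $742,150 = 156,242.11; Okafor 11/38 × $742,150 = 214,832.89; Kowalski 12/38 × $742,150 = 234,363.16.
After rounding ($10): Sato $136,710; Petrov $156,240; Okafor $214,830; Kowalski $234,360. Sum = $742,140.
Difference $742,150 − $742,140 = +$10 applied to largest allocation (Kowalski): Kowalski becomes $234,370.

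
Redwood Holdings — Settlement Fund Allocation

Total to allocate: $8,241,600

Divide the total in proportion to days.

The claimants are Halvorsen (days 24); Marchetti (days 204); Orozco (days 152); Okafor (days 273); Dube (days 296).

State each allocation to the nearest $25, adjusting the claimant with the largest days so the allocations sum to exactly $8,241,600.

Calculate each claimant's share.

Sum of days: 949.
Proportional shares: Halvorsen 24/949 × $8,241,600 = 208,428.24; Marchetti 204/949 × $8,241,600 = 1,771,640.04; Orozco 152/949 × $8,241,600 = 1,320,045.52; Okafor 273/949 × $8,241,600 = 2,370,871.23; Dube 296/949 × $8,241,600 = 2,570,614.96.
At nearest $25: Halvorsen $208,425; Marchetti $1,771,650; Orozco $1,320,050; Okafor $2,370,875; Dube $2,570,625. Sum = $8,241,625.
Difference $8,241,600 − $8,241,625 = −$25 applied to largest days (Dube): Dube becomes $2,570,600.

Halvorsen: $208,425 | Marchetti: $1,771,650 | Orozco: $1,320,050 | Okafor: $2,370,875 | Dube: $2,570,600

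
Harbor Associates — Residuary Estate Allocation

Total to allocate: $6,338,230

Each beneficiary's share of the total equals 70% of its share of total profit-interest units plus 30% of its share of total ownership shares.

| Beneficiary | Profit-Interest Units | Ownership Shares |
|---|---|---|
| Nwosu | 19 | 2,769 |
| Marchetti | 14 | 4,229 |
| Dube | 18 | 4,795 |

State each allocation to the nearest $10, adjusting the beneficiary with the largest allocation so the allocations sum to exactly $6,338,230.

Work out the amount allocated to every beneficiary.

Totals — profit-interest units 51, ownership shares 11,793.
Composite weights (70% profit-interest units + 30% ownership shares): Nwosu 0.3312; Marchetti 0.2997; Dube 0.3690.
Unrounded shares: Nwosu 2,099,376.46; Marchetti 1,899,806.04; Dube 2,339,047.49.
Rounded to nearest $10: Nwosu $2,099,380; Marchetti $1,899,810; Dube $2,339,050. Sum = $6,338,240.
Difference $6,338,230 − $6,338,240 = −$10 applied to largest allocation (Dube): Dube becomes $2,339,040.

Nwosu: $2,099,380; Marchetti: $1,899,810; Dube: $2,339,040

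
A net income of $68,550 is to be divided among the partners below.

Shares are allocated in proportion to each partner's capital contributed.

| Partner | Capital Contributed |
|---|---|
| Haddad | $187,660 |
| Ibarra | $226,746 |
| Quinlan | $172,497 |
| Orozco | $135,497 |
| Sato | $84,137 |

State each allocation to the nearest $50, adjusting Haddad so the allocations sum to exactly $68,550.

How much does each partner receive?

Haddad: $16,000 | Ibarra: $19,250 | Quinlan: $14,650 | Orozco: $11,500 | Sato: $7,150

Sum of capital contributed: 806,537.
Proportional shares: Haddad 187,660/806,537 × $68,550 = 15,949.79; Ibarra 226,746/806,537 × $68,550 = 19,271.82; Quinlan 172,497/806,537 × $68,550 = 14,661.04; Orozco 135,497/806,537 × $68,550 = 11,516.30; Sato 84,137/806,537 × $68,550 = 7,151.06.
After rounding ($50): Haddad $15,950; Ibarra $19,250; Quinlan $14,650; Orozco $11,500; Sato $7,150. Sum = $68,500.
Difference $68,550 − $68,500 = +$50 applied to Haddad: Haddad becomes $16,000.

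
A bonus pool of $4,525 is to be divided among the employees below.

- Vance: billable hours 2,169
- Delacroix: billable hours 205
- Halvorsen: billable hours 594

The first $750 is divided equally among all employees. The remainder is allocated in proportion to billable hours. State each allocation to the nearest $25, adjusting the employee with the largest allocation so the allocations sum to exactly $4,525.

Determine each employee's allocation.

Vance: $3,025; Delacroix: $500; Halvorsen: $1,000

$750 shared equally gives $250 per employee.
Remainder $3,775 by billable hours (total 2,968): Vance 2,758.75 → $2,750; Delacroix 260.74 → $250; Halvorsen 755.51 → $750.
Rounding difference +$25 on remainder applied to Vance.
Totals: Vance $250 + $2,775 = $3,025; Delacroix $250 + $250 = $500; Halvorsen $250 + $750 = $1,000.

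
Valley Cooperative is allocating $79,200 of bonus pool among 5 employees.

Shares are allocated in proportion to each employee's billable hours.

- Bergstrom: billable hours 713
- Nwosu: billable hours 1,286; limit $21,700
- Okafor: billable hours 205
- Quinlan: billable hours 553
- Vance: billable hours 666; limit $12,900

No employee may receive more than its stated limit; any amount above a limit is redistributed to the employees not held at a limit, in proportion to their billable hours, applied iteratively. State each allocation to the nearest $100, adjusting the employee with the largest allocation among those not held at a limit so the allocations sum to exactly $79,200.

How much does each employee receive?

Bergstrom: $21,600; Nwosu: $21,700; Okafor: $6,200; Quinlan: $16,800; Vance: $12,900

Billable hours total: 3,423.
Proportional shares (ignoring caps): Bergstrom 16,497.11; Nwosu 29,754.95; Okafor 4,743.21; Quinlan 12,795.09; Vance 15,409.64.
Capped: Nwosu ($21,700), Vance ($12,900); remaining pool $44,600 reallocated over remaining billable hours 1,471.
Shares after redistribution: Bergstrom 21,617.81 → $21,600; Okafor 6,215.50 → $6,200; Quinlan 16,766.69 → $16,800.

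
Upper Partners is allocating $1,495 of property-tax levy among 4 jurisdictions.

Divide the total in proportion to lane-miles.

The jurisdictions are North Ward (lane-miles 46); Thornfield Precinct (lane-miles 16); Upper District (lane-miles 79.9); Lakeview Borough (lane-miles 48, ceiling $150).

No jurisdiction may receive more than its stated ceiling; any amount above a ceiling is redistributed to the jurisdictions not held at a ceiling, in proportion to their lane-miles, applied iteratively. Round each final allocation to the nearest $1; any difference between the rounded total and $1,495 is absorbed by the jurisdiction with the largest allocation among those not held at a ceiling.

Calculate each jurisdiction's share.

North Ward: $436 · Thornfield Precinct: $152 · Upper District: $757 · Lakeview Borough: $150

Total lane-miles = 189.9.
Unconstrained shares: North Ward 362.14; Thornfield Precinct 125.96; Upper District 629.02; Lakeview Borough 377.88.
Capped: Lakeview Borough ($150); residual $1,345 reallocated over remaining lane-miles 141.9.
Redistributed shares: North Ward 436.01 → $436; Thornfield Precinct 151.66 → $152; Upper District 757.33 → $757.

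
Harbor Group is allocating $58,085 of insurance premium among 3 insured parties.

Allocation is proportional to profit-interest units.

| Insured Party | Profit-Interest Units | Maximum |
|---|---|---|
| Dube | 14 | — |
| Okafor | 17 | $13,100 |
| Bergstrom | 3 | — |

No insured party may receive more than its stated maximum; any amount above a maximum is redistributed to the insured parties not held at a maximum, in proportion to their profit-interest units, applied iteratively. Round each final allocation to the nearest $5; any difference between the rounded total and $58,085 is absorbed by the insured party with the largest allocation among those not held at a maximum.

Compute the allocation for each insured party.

Dube: $37,045 | Okafor: $13,100 | Bergstrom: $7,940

Combined profit-interest units = 34.
Proportional shares (ignoring caps): Dube 23,917.35; Okafor 29,042.50; Bergstrom 5,125.15.
Cap binds for Okafor ($13,100); residual $44,985 reallocated over remaining profit-interest units 17.
Remaining shares: Dube 37,046.47 → $37,045; Bergstrom 7,938.53 → $7,940.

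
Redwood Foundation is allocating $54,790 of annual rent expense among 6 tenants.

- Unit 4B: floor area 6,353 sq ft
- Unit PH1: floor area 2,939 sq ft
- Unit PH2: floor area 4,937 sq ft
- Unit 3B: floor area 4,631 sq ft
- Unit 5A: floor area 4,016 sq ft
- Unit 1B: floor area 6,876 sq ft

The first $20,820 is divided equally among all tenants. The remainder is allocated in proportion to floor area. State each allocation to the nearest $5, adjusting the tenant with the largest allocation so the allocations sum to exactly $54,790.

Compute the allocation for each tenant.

Unit 4B: $10,725; Unit PH1: $6,825; Unit PH2: $9,105; Unit 3B: $8,760; Unit 5A: $8,055; Unit 1B: $11,320

First tranche $20,820 split equally: $3,470 each.
Remainder $33,970 by floor area (total 29,752): Unit 4B 7,253.68 → $7,255; Unit PH1 3,355.67 → $3,355; Unit PH2 5,636.93 → $5,635; Unit 3B 5,287.55 → $5,290; Unit 5A 4,585.36 → $4,585; Unit 1B 7,850.82 → $7,850.
Totals: Unit 4B $3,470 + $7,255 = $10,725; Unit PH1 $3,470 + $3,355 = $6,825; Unit PH2 $3,470 + $5,635 = $9,105; Unit 3B $3,470 + $5,290 = $8,760; Unit 5A $3,470 + $4,585 = $8,055; Unit 1B $3,470 + $7,850 = $11,320.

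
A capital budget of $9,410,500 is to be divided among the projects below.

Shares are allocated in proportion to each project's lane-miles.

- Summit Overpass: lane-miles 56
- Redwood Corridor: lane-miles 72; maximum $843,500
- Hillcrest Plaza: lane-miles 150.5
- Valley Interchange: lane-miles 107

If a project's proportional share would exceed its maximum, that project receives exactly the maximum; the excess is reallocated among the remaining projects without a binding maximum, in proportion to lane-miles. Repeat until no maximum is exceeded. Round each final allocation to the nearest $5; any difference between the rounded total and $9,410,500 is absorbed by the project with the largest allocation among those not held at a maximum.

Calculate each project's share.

Total lane-miles = 385.5.
Proportional shares (ignoring caps): Summit Overpass 1,367,024.64; Redwood Corridor 1,757,603.11; Hillcrest Plaza 3,673,878.73; Valley Interchange 2,611,993.51.
Cap binds for Redwood Corridor ($843,500); balance $8,567,000 reallocated over remaining lane-miles 313.5.
Remaining shares: Summit Overpass 1,530,309.41 → $1,530,310; Hillcrest Plaza 4,112,706.54 → $4,112,705; Valley Interchange 2,923,984.05 → $2,923,985.

Summit Overpass: $1,530,310; Redwood Corridor: $843,500; Hillcrest Plaza: $4,112,705; Valley Interchange: $2,923,985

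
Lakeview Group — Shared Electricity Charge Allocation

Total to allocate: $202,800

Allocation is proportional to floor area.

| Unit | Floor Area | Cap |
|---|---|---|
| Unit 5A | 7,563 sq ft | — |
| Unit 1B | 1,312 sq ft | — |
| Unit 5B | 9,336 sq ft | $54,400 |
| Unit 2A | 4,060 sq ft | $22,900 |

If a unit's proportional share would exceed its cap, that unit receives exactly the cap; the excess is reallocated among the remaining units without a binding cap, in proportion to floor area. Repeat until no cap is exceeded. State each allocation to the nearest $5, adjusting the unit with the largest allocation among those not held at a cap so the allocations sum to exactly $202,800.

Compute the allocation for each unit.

Unit 5A: $106,945 | Unit 1B: $18,555 | Unit 5B: $54,400 | Unit 2A: $22,900

Sum of floor area: 22,271.
Proportional shares (ignoring caps): Unit 5A 68,868.77; Unit 1B 11,947.09; Unit 5B 85,013.73; Unit 2A 36,970.41.
Cap binds for Unit 5B ($54,400), Unit 2A ($22,900); remaining pool $125,500 reallocated over remaining floor area 8,875.
Redistributed shares: Unit 5A 106,947.21 → $106,945; Unit 1B 18,552.79 → $18,555.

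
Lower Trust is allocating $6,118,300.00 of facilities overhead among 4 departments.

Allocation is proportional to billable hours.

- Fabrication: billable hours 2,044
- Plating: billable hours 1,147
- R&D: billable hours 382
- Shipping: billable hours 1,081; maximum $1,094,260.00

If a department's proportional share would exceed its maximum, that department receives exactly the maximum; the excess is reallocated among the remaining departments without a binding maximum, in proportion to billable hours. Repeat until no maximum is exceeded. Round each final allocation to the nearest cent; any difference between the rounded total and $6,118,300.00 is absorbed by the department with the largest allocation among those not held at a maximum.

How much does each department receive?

Billable hours total: 4,654.
Unconstrained shares: Fabrication 2,687,108.9815; Plating 1,507,883.5625; R&D 502,189.6433; Shipping 1,421,117.8126.
Held at cap: Shipping ($1,094,260.00); residual $5,024,040.00 reallocated over remaining billable hours 3,573.
Shares after redistribution: Fabrication 2,874,093.9715 → $2,874,093.97; Plating 1,612,811.0495 → $1,612,811.05; R&D 537,134.9790 → $537,134.98.

Fabrication: $2,874,093.97 · Plating: $1,612,811.05 · R&D: $537,134.98 · Shipping: $1,094,260.00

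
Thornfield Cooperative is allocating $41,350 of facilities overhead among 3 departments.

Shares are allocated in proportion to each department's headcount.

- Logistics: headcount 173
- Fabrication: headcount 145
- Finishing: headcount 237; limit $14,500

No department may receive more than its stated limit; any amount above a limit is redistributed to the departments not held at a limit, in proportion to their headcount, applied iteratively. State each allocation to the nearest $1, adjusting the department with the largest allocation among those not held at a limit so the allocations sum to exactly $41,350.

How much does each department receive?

Logistics: $14,607; Fabrication: $12,243; Finishing: $14,500

Total headcount = 555.
Pro-rata shares before constraints: Logistics 12,889.28; Fabrication 10,803.15; Finishing 17,657.57.
Cap binds for Finishing ($14,500); residual $26,850 reallocated over remaining headcount 318.
Remaining shares: Logistics 14,607.08 → $14,607; Fabrication 12,242.92 → $12,243.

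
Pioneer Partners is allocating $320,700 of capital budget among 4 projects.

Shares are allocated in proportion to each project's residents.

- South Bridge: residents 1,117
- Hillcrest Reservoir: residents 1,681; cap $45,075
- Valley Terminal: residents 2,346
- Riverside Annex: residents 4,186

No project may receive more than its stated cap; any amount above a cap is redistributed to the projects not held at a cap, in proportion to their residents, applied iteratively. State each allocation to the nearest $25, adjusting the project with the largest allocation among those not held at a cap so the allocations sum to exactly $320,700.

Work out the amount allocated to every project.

Total residents = 9,330.
Unconstrained shares: South Bridge 38,394.63; Hillcrest Reservoir 57,781.00; Valley Terminal 80,639.04; Riverside Annex 143,885.34.
Capped: Hillcrest Reservoir ($45,075); remaining pool $275,625 reallocated over remaining residents 7,649.
Redistributed shares: South Bridge 40,250.11 → $40,250; Valley Terminal 84,536.05 → $84,525; Riverside Annex 150,838.84 → $150,850.

South Bridge: $40,250 · Hillcrest Reservoir: $45,075 · Valley Terminal: $84,525 · Riverside Annex: $150,850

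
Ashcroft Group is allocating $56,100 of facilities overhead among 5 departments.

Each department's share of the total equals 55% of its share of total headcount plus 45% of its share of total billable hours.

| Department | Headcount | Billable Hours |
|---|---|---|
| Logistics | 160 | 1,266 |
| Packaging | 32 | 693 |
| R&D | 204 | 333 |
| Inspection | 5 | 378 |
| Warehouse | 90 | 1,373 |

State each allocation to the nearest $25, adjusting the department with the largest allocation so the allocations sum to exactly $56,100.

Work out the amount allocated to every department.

Logistics: $17,950 · Packaging: $6,350 · R&D: $14,900 · Inspection: $2,675 · Warehouse: $14,225

Headcount total 491; billable hours total 4,043.
Composite weights (55% headcount + 45% billable hours): Logistics 0.3201; Packaging 0.1130; R&D 0.2656; Inspection 0.0477; Warehouse 0.2536.
Proportional shares: Logistics 17,959.65; Packaging 6,338.10; R&D 14,898.89; Inspection 2,674.49; Warehouse 14,228.89.
Rounded to nearest $25: Logistics $17,950; Packaging $6,350; R&D $14,900; Inspection $2,675; Warehouse $14,225. Sum = $56,100.
No rounding difference to absorb.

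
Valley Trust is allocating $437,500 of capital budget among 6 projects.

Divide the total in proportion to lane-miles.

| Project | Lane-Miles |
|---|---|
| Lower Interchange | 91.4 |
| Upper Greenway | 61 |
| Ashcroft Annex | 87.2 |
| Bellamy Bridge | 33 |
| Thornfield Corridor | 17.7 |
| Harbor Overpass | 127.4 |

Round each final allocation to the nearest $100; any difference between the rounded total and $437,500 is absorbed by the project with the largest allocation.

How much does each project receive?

Total lane-miles = 417.7.
Proportional shares: Lower Interchange 91.4/417.7 × $437,500 = 95,732.58; Upper Greenway 61/417.7 × $437,500 = 63,891.55; Ashcroft Annex 87.2/417.7 × $437,500 = 91,333.49; Bellamy Bridge 33/417.7 × $437,500 = 34,564.28; Thornfield Corridor 17.7/417.7 × $437,500 = 18,539.02; Harbor Overpass 127.4/417.7 × $437,500 = 133,439.07.
Rounded to nearest $100: Lower Interchange $95,700; Upper Greenway $63,900; Ashcroft Annex $91,300; Bellamy Bridge $34,600; Thornfield Corridor $18,500; Harbor Overpass $133,400. Sum = $437,400.
Difference $437,500 − $437,400 = +$100 applied to largest allocation (Harbor Overpass): Harbor Overpass becomes $133,500.

Lower Interchange: $95,700 · Upper Greenway: $63,900 · Ashcroft Annex: $91,300 · Bellamy Bridge: $34,600 · Thornfield Corridor: $18,500 · Harbor Overpass: $133,500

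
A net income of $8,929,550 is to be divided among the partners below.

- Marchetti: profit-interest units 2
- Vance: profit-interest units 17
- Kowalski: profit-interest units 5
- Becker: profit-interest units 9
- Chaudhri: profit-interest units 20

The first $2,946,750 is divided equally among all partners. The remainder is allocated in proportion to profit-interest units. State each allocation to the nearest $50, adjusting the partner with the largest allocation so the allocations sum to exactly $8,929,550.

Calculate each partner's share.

$2,946,750 shared equally gives $589,350 per partner.
Remainder $5,982,800 by profit-interest units (total 53): Marchetti 225,766.04 → $225,750; Vance 1,919,011.32 → $1,919,000; Kowalski 564,415.09 → $564,400; Becker 1,015,947.17 → $1,015,950; Chaudhri 2,257,660.38 → $2,257,650.
Rounding difference +$50 on remainder applied to Chaudhri.
Totals: Marchetti $589,350 + $225,750 = $815,100; Vance $589,350 + $1,919,000 = $2,508,350; Kowalski $589,350 + $564,400 = $1,153,750; Becker $589,350 + $1,015,950 = $1,605,300; Chaudhri $589,350 + $2,257,700 = $2,847,050.

Marchetti: $815,100 | Vance: $2,508,350 | Kowalski: $1,153,750 | Becker: $1,605,300 | Chaudhri: $2,847,050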